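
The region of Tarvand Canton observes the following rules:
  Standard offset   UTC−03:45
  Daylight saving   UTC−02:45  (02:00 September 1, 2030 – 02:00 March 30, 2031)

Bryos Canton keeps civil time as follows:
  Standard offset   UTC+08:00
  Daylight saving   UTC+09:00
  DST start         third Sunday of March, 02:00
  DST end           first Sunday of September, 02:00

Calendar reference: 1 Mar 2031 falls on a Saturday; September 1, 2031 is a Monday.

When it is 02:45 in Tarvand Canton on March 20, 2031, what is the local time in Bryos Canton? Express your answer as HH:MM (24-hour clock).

14:30

March 20, 2031 lies within the daylight-saving period (1 September 2030 – 30 March 2031), so Tarvand Canton is on daylight time, UTC−02:45.
02:45 Tarvand Canton + 2h45m = 05:30 UTC.
1 March 2031 is a Saturday, so the first Sunday is March 2 and the third is March 16.
1 September 2031 is a Monday, so the first Sunday is September 7.
At the standard offset (UTC+08:00), 05:30 UTC + 8h = 13:30 Bryos Canton standard time.
The standard-time date in Bryos Canton, March 20, 2031, falls between 16 March and 7 September, so daylight saving is in effect and Bryos Canton is at UTC+09:00.
05:30 UTC + 9h = 14:30 Bryos Canton.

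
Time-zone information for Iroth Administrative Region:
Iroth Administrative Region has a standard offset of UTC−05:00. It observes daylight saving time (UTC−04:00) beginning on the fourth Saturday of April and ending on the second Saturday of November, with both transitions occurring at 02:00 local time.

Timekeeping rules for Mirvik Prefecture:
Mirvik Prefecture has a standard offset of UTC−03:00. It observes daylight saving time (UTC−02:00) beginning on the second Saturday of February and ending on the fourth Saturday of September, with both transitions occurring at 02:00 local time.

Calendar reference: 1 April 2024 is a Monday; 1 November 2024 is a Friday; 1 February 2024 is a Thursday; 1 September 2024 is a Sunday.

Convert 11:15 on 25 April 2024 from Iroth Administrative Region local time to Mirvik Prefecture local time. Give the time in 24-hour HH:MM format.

14:15

1 April 2024 is a Monday, so the first Saturday is April 6 and the fourth is April 27.
1 November 2024 is a Friday, so the first Saturday is November 2 and the second is November 9.
25 April 2024 is outside the daylight-saving period (27 April – 9 November), so Iroth Administrative Region is on standard time, UTC−05:00.
11:15 Iroth Administrative Region + 5h = 16:15 UTC.
1 February 2024 is a Thursday, so the first Saturday is February 3 and the second is February 10.
1 September 2024 is a Sunday, so the first Saturday is September 7 and the fourth is September 28.
At the standard offset (UTC−03:00), 16:15 UTC − 3h = 13:15 Mirvik Prefecture standard time.
The standard-time date in Mirvik Prefecture, 25 April 2024, lies within the daylight-saving period (10 February – 28 September), so Mirvik Prefecture is on daylight time, UTC−02:00.
16:15 UTC − 2h = 14:15 Mirvik Prefecture.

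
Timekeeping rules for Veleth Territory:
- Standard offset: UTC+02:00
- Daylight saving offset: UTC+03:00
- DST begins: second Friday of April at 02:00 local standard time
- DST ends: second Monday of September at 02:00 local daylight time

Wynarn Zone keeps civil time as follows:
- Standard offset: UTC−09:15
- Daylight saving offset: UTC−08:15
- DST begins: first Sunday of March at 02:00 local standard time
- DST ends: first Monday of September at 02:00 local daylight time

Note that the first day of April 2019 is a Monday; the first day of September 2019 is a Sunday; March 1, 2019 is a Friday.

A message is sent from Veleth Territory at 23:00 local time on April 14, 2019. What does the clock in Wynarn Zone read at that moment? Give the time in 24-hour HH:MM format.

1 April 2019 is a Monday, so the first Friday is April 5 and the second is April 12.
1 September 2019 is a Sunday, so the first Monday is September 2 and the second is September 9.
April 14, 2019 lies within the daylight-saving period (12 April – 9 September), so Veleth Territory is on daylight time, UTC+03:00.
23:00 Veleth Territory − 3h = 20:00 UTC.
1 March 2019 is a Friday, so the first Sunday is March 3.
1 September 2019 is a Sunday, so the first Monday is September 2.
At the standard offset (UTC−09:15), 20:00 UTC − 9h15m = 10:45 Wynarn Zone standard time.
The standard-time date in Wynarn Zone, April 14, 2019, lies within the daylight-saving period (3 March – 2 September), so Wynarn Zone is on daylight time, UTC−08:15.
20:00 UTC − 8h15m = 11:45 Wynarn Zone.

11:45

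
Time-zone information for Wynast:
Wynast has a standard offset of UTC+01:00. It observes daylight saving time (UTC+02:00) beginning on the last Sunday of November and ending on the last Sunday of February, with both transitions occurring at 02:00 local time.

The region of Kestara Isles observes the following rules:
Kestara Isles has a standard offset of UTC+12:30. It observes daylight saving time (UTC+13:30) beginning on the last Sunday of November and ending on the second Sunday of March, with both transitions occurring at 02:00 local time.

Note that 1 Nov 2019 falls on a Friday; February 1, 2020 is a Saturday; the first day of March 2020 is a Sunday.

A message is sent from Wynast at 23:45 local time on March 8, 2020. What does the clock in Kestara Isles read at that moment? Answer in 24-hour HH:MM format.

11:15

1 November 2019 is a Friday, so Sundays fall on 3, 10, 17, 24; the last is November 24.
1 February 2020 is a Saturday, so Sundays fall on 2, 9, 16, 23; the last is February 23.
March 8, 2020 is outside the daylight-saving period (24 November 2019 – 23 February 2020), so Wynast is on standard time, UTC+01:00.
23:45 Wynast − 1h = 22:45 UTC.
1 November 2019 is a Friday, so Sundays fall on 3, 10, 17, 24; the last is November 24.
1 March 2020 is a Sunday, so the first Sunday is March 1 and the second is March 8.
At the standard offset (UTC+12:30), 22:45 UTC + 12h30m = 11:15 Kestara Isles standard time (rolling into the next day, 9 March 2020).
The standard-time date in Kestara Isles, March 9, 2020, is outside the daylight-saving period (24 November 2019 – 8 March 2020), so Kestara Isles is on standard time, UTC+12:30.
22:45 UTC + 12h30m = 11:15 Kestara Isles (rolling into the next day, 9 March 2020).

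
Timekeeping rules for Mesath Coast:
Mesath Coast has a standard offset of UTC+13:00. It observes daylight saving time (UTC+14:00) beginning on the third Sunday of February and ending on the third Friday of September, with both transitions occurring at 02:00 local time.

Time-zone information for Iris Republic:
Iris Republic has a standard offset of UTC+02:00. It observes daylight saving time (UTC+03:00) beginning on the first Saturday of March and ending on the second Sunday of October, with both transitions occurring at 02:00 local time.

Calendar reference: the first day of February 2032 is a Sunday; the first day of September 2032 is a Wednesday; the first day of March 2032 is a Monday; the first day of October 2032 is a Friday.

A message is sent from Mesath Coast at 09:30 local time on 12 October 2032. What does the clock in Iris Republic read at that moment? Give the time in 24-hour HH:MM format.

1 February 2032 is a Sunday, so the first Sunday is February 1 and the third is February 15.
1 September 2032 is a Wednesday, so the first Friday is September 3 and the third is September 17.
Daylight saving runs 15 February – 17 September; 12 October 2032 is outside that window, so Mesath Coast is on standard time at UTC+13:00.
09:30 Mesath Coast − 13h = 20:30 UTC (rolling into the previous day, 11 October 2032).
1 March 2032 is a Monday, so the first Saturday is March 6.
1 October 2032 is a Friday, so the first Sunday is October 3 and the second is October 10.
At the standard offset (UTC+02:00), 20:30 UTC + 2h = 22:30 Iris Republic standard time.
The standard-time date in Iris Republic, 11 October 2032, is outside the daylight-saving period (6 March – 10 October), so Iris Republic is on standard time, UTC+02:00.
20:30 UTC + 2h = 22:30 Iris Republic.

22:30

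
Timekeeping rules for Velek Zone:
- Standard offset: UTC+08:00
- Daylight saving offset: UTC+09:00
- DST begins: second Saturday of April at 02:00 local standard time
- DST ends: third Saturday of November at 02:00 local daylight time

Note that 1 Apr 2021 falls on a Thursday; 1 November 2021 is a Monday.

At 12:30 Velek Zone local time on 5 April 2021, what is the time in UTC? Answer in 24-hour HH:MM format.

04:30

1 April 2021 is a Thursday, so the first Saturday is April 3 and the second is April 10.
1 November 2021 is a Monday, so the first Saturday is November 6 and the third is November 20.
Daylight saving runs 10 April – 20 November; 5 April 2021 is outside that window, so Velek Zone is on standard time at UTC+08:00.
12:30 local − 8h = 04:30 UTC.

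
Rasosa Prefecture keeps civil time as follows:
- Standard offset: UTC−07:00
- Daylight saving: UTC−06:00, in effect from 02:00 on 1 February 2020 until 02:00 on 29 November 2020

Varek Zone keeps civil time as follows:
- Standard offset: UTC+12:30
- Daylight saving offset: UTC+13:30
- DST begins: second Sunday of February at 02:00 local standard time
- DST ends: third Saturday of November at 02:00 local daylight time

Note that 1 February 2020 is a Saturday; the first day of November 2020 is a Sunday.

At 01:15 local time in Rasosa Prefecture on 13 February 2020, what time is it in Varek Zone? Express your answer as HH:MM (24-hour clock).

20:45

13 February 2020 lies within the daylight-saving period (1 February – 29 November), so Rasosa Prefecture is on daylight time, UTC−06:00.
01:15 Rasosa Prefecture + 6h = 07:15 UTC.
1 February 2020 is a Saturday, so the first Sunday is February 2 and the second is February 9.
1 November 2020 is a Sunday, so the first Saturday is November 7 and the third is November 21.
At the standard offset (UTC+12:30), 07:15 UTC + 12h30m = 19:45 Varek Zone standard time.
The standard-time date in Varek Zone, 13 February 2020, falls between 9 February and 21 November, so daylight saving is in effect and Varek Zone is at UTC+13:30.
07:15 UTC + 13h30m = 20:45 Varek Zone.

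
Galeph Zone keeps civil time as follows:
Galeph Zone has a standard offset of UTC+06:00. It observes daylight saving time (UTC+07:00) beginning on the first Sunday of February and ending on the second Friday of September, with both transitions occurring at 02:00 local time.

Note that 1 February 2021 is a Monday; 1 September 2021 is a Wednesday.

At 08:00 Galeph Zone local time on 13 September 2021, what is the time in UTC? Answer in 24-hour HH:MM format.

1 February 2021 is a Monday, so the first Sunday is February 7.
1 September 2021 is a Wednesday, so the first Friday is September 3 and the second is September 10.
13 September 2021 is outside the daylight-saving period (7 February – 10 September), so Galeph Zone is on standard time, UTC+06:00.
08:00 local − 6h = 02:00 UTC.

02:00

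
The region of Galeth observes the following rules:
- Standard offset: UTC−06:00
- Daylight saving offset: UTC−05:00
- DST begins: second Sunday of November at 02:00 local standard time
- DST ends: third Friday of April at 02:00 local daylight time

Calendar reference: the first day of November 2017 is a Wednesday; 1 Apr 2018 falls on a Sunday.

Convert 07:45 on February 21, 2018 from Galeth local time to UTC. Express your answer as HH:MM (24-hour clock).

12:45

1 November 2017 is a Wednesday, so the first Sunday is November 5 and the second is November 12.
1 April 2018 is a Sunday, so the first Friday is April 6 and the third is April 20.
February 21, 2018 lies within the daylight-saving period (12 November 2017 – 20 April 2018), so Galeth is on daylight time, UTC−05:00.
07:45 local + 5h = 12:45 UTC.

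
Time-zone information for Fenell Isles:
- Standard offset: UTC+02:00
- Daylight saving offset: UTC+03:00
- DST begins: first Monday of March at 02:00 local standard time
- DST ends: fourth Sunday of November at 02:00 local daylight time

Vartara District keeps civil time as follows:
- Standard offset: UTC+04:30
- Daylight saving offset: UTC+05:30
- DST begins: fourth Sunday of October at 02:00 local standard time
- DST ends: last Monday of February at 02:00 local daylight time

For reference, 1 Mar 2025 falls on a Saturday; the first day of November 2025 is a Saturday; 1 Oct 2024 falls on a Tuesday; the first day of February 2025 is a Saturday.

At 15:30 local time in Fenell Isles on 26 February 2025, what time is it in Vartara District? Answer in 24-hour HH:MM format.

1 March 2025 is a Saturday, so the first Monday is March 3.
1 November 2025 is a Saturday, so the first Sunday is November 2 and the fourth is November 23.
Daylight saving runs 3 March – 23 November; 26 February 2025 is outside that window, so Fenell Isles is on standard time at UTC+02:00.
15:30 Fenell Isles − 2h = 13:30 UTC.
1 October 2024 is a Tuesday, so the first Sunday is October 6 and the fourth is October 27.
1 February 2025 is a Saturday, so Mondays fall on 3, 10, 17, 24; the last is February 24.
At the standard offset (UTC+04:30), 13:30 UTC + 4h30m = 18:00 Vartara District standard time.
Daylight saving runs 27 October 2024 – 24 February 2025; the standard-time date in Vartara District, 26 February 2025, is outside that window, so Vartara District is on standard time at UTC+04:30.
13:30 UTC + 4h30m = 18:00 Vartara District.

18:00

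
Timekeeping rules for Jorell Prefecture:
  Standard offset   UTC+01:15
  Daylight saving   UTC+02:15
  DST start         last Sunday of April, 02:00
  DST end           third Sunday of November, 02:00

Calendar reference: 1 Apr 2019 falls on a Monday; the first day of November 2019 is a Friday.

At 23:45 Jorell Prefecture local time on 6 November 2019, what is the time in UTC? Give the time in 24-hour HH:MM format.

1 April 2019 is a Monday, so Sundays fall on 7, 14, 21, 28; the last is April 28.
1 November 2019 is a Friday, so the first Sunday is November 3 and the third is November 17.
6 November 2019 lies within the daylight-saving period (28 April – 17 November), so Jorell Prefecture is on daylight time, UTC+02:15.
23:45 local − 2h15m = 21:30 UTC.

21:30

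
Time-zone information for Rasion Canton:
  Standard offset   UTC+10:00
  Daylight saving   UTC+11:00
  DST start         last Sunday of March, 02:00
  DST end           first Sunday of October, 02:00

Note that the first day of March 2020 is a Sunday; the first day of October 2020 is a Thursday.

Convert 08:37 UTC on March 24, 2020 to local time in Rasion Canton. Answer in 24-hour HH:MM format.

18:37

1 March 2020 is a Sunday, so Sundays fall on 1, 8, 15, 22, 29; the last is March 29.
1 October 2020 is a Thursday, so the first Sunday is October 4.
At the standard offset (UTC+10:00), 08:37 UTC + 10h = 18:37 Rasion Canton standard time.
Daylight saving runs 29 March – 4 October; the standard-time date in Rasion Canton, March 24, 2020, is outside that window, so Rasion Canton is on standard time at UTC+10:00.
08:37 UTC + 10h = 18:37 local.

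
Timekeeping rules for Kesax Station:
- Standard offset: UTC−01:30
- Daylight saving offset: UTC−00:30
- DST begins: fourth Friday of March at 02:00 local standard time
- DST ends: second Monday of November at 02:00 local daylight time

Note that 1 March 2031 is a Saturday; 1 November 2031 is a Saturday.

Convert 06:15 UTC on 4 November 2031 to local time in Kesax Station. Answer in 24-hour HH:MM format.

05:45

1 March 2031 is a Saturday, so the first Friday is March 7 and the fourth is March 28.
1 November 2031 is a Saturday, so the first Monday is November 3 and the second is November 10.
At the standard offset (UTC−01:30), 06:15 UTC − 1h30m = 04:45 Kesax Station standard time.
Daylight saving runs 28 March – 10 November; the standard-time date in Kesax Station, 4 November 2031, is inside that window, so Kesax Station is at UTC−00:30.
06:15 UTC − 0h30m = 05:45 local.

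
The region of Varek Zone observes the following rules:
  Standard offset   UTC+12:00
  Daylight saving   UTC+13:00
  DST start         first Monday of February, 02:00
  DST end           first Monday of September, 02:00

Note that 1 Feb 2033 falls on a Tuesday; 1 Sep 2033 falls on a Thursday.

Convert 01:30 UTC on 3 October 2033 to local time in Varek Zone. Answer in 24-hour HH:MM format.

13:30

1 February 2033 is a Tuesday, so the first Monday is February 7.
1 September 2033 is a Thursday, so the first Monday is September 5.
At the standard offset (UTC+12:00), 01:30 UTC + 12h = 13:30 Varek Zone standard time.
Daylight saving runs 7 February – 5 September; the standard-time date in Varek Zone, 3 October 2033, is outside that window, so Varek Zone is on standard time at UTC+12:00.
01:30 UTC + 12h = 13:30 local.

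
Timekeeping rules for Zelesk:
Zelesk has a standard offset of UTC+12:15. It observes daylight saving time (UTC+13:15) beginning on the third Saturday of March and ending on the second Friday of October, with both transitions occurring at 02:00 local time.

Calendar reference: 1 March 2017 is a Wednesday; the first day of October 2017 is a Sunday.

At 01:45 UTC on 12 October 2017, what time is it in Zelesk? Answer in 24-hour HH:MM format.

1 March 2017 is a Wednesday, so the first Saturday is March 4 and the third is March 18.
1 October 2017 is a Sunday, so the first Friday is October 6 and the second is October 13.
At the standard offset (UTC+12:15), 01:45 UTC + 12h15m = 14:00 Zelesk standard time.
The standard-time date in Zelesk, 12 October 2017, falls between 18 March and 13 October, so daylight saving is in effect and Zelesk is at UTC+13:15.
01:45 UTC + 13h15m = 15:00 local.

15:00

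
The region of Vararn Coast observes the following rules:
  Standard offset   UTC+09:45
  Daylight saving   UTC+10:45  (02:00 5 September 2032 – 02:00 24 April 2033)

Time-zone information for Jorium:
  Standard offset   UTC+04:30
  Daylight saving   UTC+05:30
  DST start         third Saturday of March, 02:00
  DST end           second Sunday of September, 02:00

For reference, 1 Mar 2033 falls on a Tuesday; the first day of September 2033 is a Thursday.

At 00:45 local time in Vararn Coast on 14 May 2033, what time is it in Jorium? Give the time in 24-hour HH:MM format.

20:30

14 May 2033 is outside the daylight-saving period (5 September 2032 – 24 April 2033), so Vararn Coast is on standard time, UTC+09:45.
00:45 Vararn Coast − 9h45m = 15:00 UTC (rolling into the previous day, 13 May 2033).
1 March 2033 is a Tuesday, so the first Saturday is March 5 and the third is March 19.
1 September 2033 is a Thursday, so the first Sunday is September 4 and the second is September 11.
At the standard offset (UTC+04:30), 15:00 UTC + 4h30m = 19:30 Jorium standard time.
The standard-time date in Jorium, 13 May 2033, lies within the daylight-saving period (19 March – 11 September), so Jorium is on daylight time, UTC+05:30.
15:00 UTC + 5h30m = 20:30 Jorium.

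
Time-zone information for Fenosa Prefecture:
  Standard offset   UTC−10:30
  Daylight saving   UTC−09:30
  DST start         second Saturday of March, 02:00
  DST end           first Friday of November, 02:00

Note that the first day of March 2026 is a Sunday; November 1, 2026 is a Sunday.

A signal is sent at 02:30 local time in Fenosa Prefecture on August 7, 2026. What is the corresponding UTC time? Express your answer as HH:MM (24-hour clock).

12:00

1 March 2026 is a Sunday, so the first Saturday is March 7 and the second is March 14.
1 November 2026 is a Sunday, so the first Friday is November 6.
August 7, 2026 lies within the daylight-saving period (14 March – 6 November), so Fenosa Prefecture is on daylight time, UTC−09:30.
02:30 local + 9h30m = 12:00 UTC.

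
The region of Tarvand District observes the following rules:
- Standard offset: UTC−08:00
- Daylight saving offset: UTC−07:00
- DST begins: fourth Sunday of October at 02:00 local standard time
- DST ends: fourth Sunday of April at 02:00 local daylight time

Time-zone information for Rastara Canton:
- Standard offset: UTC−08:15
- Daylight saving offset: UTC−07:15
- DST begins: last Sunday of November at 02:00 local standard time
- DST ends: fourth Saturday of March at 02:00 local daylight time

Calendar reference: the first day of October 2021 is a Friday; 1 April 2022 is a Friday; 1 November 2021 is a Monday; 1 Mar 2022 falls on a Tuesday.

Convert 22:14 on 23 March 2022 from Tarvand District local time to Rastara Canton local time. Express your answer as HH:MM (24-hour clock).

21:59

1 October 2021 is a Friday, so the first Sunday is October 3 and the fourth is October 24.
1 April 2022 is a Friday, so the first Sunday is April 3 and the fourth is April 24.
Daylight saving runs 24 October 2021 – 24 April 2022; 23 March 2022 is inside that window, so Tarvand District is at UTC−07:00.
22:14 Tarvand District + 7h = 05:14 UTC (rolling into the next day, 24 March 2022).
1 November 2021 is a Monday, so Sundays fall on 7, 14, 21, 28; the last is November 28.
1 March 2022 is a Tuesday, so the first Saturday is March 5 and the fourth is March 26.
At the standard offset (UTC−08:15), 05:14 UTC − 8h15m = 20:59 Rastara Canton standard time (rolling into the previous day, 23 March 2022).
The standard-time date in Rastara Canton, 23 March 2022, lies within the daylight-saving period (28 November 2021 – 26 March 2022), so Rastara Canton is on daylight time, UTC−07:15.
05:14 UTC − 7h15m = 21:59 Rastara Canton (rolling into the previous day, 23 March 2022).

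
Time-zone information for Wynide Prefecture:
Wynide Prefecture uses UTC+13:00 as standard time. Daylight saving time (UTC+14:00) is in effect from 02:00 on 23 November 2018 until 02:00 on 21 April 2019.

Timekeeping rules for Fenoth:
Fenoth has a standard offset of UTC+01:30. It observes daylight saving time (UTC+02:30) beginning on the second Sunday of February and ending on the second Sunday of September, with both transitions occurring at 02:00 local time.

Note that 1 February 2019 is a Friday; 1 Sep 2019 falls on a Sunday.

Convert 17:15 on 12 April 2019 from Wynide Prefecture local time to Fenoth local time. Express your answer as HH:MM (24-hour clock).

05:45

12 April 2019 falls between 23 November 2018 and 21 April 2019, so daylight saving is in effect and Wynide Prefecture is at UTC+14:00.
17:15 Wynide Prefecture − 14h = 03:15 UTC.
1 February 2019 is a Friday, so the first Sunday is February 3 and the second is February 10.
1 September 2019 is a Sunday, so the first Sunday is September 1 and the second is September 8.
At the standard offset (UTC+01:30), 03:15 UTC + 1h30m = 04:45 Fenoth standard time.
Daylight saving runs 10 February – 8 September; the standard-time date in Fenoth, 12 April 2019, is inside that window, so Fenoth is at UTC+02:30.
03:15 UTC + 2h30m = 05:45 Fenoth.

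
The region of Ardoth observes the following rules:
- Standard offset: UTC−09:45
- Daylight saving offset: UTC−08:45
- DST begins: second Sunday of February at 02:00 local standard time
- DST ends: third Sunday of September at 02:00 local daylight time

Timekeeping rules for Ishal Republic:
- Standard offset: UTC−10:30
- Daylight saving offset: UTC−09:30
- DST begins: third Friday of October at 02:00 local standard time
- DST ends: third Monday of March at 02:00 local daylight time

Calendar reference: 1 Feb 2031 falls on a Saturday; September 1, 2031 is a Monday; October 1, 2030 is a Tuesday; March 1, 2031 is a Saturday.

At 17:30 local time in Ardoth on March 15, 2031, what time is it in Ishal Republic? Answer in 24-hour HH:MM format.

16:45

1 February 2031 is a Saturday, so the first Sunday is February 2 and the second is February 9.
1 September 2031 is a Monday, so the first Sunday is September 7 and the third is September 21.
March 15, 2031 lies within the daylight-saving period (9 February – 21 September), so Ardoth is on daylight time, UTC−08:45.
17:30 Ardoth + 8h45m = 02:15 UTC (rolling into the next day, 16 March 2031).
1 October 2030 is a Tuesday, so the first Friday is October 4 and the third is October 18.
1 March 2031 is a Saturday, so the first Monday is March 3 and the third is March 17.
At the standard offset (UTC−10:30), 02:15 UTC − 10h30m = 15:45 Ishal Republic standard time (rolling into the previous day, 15 March 2031).
The standard-time date in Ishal Republic, March 15, 2031, lies within the daylight-saving period (18 October 2030 – 17 March 2031), so Ishal Republic is on daylight time, UTC−09:30.
02:15 UTC − 9h30m = 16:45 Ishal Republic (rolling into the previous day, 15 March 2031).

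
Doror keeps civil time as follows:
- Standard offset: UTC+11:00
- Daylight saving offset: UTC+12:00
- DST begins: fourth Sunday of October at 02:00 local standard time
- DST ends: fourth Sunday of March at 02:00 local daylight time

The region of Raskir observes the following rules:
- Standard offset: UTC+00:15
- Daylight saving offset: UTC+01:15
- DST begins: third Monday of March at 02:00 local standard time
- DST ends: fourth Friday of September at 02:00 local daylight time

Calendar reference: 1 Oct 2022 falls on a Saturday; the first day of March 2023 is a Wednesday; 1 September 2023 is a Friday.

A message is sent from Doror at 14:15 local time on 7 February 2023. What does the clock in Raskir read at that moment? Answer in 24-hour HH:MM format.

1 October 2022 is a Saturday, so the first Sunday is October 2 and the fourth is October 23.
1 March 2023 is a Wednesday, so the first Sunday is March 5 and the fourth is March 26.
7 February 2023 falls between 23 October 2022 and 26 March 2023, so daylight saving is in effect and Doror is at UTC+12:00.
14:15 Doror − 12h = 02:15 UTC.
1 March 2023 is a Wednesday, so the first Monday is March 6 and the third is March 20.
1 September 2023 is a Friday, so the first Friday is September 1 and the fourth is September 22.
At the standard offset (UTC+00:15), 02:15 UTC + 0h15m = 02:30 Raskir standard time.
The standard-time date in Raskir, 7 February 2023, does not fall between 20 March and 22 September, so daylight saving is not in effect and Raskir is at UTC+00:15.
02:15 UTC + 0h15m = 02:30 Raskir.

02:30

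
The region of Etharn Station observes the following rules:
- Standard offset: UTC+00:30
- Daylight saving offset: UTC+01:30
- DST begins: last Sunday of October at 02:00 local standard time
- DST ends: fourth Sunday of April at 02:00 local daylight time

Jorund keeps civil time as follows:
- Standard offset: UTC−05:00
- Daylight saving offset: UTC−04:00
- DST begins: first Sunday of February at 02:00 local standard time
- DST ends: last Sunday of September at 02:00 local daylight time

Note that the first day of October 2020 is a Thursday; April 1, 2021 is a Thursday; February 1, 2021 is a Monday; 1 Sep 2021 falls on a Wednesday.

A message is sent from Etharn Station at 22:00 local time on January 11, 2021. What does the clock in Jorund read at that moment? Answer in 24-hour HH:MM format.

15:30

1 October 2020 is a Thursday, so Sundays fall on 4, 11, 18, 25; the last is October 25.
1 April 2021 is a Thursday, so the first Sunday is April 4 and the fourth is April 25.
Daylight saving runs 25 October 2020 – 25 April 2021; January 11, 2021 is inside that window, so Etharn Station is at UTC+01:30.
22:00 Etharn Station − 1h30m = 20:30 UTC.
1 February 2021 is a Monday, so the first Sunday is February 7.
1 September 2021 is a Wednesday, so Sundays fall on 5, 12, 19, 26; the last is September 26.
At the standard offset (UTC−05:00), 20:30 UTC − 5h = 15:30 Jorund standard time.
The standard-time date in Jorund, January 11, 2021, is outside the daylight-saving period (7 February – 26 September), so Jorund is on standard time, UTC−05:00.
20:30 UTC − 5h = 15:30 Jorund.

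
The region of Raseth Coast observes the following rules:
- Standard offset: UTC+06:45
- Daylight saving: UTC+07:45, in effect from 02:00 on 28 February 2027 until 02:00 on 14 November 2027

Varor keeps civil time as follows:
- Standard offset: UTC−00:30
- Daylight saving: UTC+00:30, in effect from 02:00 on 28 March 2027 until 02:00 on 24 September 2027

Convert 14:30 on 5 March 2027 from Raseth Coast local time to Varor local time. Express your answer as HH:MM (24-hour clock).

06:15

5 March 2027 falls between 28 February and 14 November, so daylight saving is in effect and Raseth Coast is at UTC+07:45.
14:30 Raseth Coast − 7h45m = 06:45 UTC.
At the standard offset (UTC−00:30), 06:45 UTC − 0h30m = 06:15 Varor standard time.
The standard-time date in Varor, 5 March 2027, is outside the daylight-saving period (28 March – 24 September), so Varor is on standard time, UTC−00:30.
06:45 UTC − 0h30m = 06:15 Varor.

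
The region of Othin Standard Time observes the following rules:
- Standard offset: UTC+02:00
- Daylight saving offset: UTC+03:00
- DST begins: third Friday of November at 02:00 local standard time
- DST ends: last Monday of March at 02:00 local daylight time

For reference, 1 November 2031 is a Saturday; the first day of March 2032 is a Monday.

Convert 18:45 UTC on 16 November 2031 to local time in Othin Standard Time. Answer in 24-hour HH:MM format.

1 November 2031 is a Saturday, so the first Friday is November 7 and the third is November 21.
1 March 2032 is a Monday, so Mondays fall on 1, 8, 15, 22, 29; the last is March 29.
At the standard offset (UTC+02:00), 18:45 UTC + 2h = 20:45 Othin Standard Time standard time.
The standard-time date in Othin Standard Time, 16 November 2031, is outside the daylight-saving period (21 November 2031 – 29 March 2032), so Othin Standard Time is on standard time, UTC+02:00.
18:45 UTC + 2h = 20:45 local.

20:45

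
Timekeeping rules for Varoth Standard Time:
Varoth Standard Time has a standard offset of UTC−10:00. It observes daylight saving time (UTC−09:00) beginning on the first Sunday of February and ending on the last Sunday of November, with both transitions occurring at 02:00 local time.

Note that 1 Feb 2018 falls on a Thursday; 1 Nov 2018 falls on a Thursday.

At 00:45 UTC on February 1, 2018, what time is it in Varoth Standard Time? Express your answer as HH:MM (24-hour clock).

14:45

1 February 2018 is a Thursday, so the first Sunday is February 4.
1 November 2018 is a Thursday, so Sundays fall on 4, 11, 18, 25; the last is November 25.
At the standard offset (UTC−10:00), 00:45 UTC − 10h = 14:45 Varoth Standard Time standard time (rolling into the previous day, 31 January 2018).
The standard-time date in Varoth Standard Time, January 31, 2018, is outside the daylight-saving period (4 February – 25 November), so Varoth Standard Time is on standard time, UTC−10:00.
00:45 UTC − 10h = 14:45 local (rolling into the previous day, 31 January 2018).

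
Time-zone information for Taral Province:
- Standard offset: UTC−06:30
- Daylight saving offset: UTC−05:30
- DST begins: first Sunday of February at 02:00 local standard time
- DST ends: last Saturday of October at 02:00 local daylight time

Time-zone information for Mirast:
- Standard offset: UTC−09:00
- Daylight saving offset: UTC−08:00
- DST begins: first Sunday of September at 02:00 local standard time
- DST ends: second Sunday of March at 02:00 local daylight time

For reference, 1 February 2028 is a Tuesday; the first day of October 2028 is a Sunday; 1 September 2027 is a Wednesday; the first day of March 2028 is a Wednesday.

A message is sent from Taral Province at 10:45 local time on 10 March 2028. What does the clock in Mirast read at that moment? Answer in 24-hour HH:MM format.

1 February 2028 is a Tuesday, so the first Sunday is February 6.
1 October 2028 is a Sunday, so Saturdays fall on 7, 14, 21, 28; the last is October 28.
Daylight saving runs 6 February – 28 October; 10 March 2028 is inside that window, so Taral Province is at UTC−05:30.
10:45 Taral Province + 5h30m = 16:15 UTC.
1 September 2027 is a Wednesday, so the first Sunday is September 5.
1 March 2028 is a Wednesday, so the first Sunday is March 5 and the second is March 12.
At the standard offset (UTC−09:00), 16:15 UTC − 9h = 07:15 Mirast standard time.
The standard-time date in Mirast, 10 March 2028, lies within the daylight-saving period (5 September 2027 – 12 March 2028), so Mirast is on daylight time, UTC−08:00.
16:15 UTC − 8h = 08:15 Mirast.

08:15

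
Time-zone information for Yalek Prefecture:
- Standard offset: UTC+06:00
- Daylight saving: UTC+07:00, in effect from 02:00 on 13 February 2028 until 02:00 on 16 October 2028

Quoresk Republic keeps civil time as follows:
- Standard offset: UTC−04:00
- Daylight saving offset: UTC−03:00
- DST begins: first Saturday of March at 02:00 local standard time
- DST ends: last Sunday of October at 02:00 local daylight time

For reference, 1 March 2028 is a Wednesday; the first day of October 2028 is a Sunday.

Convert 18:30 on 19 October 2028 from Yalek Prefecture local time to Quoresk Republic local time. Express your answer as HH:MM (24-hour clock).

Daylight saving runs 13 February – 16 October; 19 October 2028 is outside that window, so Yalek Prefecture is on standard time at UTC+06:00.
18:30 Yalek Prefecture − 6h = 12:30 UTC.
1 March 2028 is a Wednesday, so the first Saturday is March 4.
1 October 2028 is a Sunday, so Sundays fall on 1, 8, 15, 22, 29; the last is October 29.
At the standard offset (UTC−04:00), 12:30 UTC − 4h = 08:30 Quoresk Republic standard time.
Daylight saving runs 4 March – 29 October; the standard-time date in Quoresk Republic, 19 October 2028, is inside that window, so Quoresk Republic is at UTC−03:00.
12:30 UTC − 3h = 09:30 Quoresk Republic.

09:30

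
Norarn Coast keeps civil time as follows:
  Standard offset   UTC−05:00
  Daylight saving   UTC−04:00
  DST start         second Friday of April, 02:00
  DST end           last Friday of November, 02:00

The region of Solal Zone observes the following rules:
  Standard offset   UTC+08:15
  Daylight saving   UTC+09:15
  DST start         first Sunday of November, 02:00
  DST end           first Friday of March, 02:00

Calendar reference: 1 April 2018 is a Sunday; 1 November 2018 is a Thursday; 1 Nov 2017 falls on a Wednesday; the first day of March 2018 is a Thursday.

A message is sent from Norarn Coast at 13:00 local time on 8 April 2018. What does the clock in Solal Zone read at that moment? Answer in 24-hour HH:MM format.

1 April 2018 is a Sunday, so the first Friday is April 6 and the second is April 13.
1 November 2018 is a Thursday, so Fridays fall on 2, 9, 16, 23, 30; the last is November 30.
Daylight saving runs 13 April – 30 November; 8 April 2018 is outside that window, so Norarn Coast is on standard time at UTC−05:00.
13:00 Norarn Coast + 5h = 18:00 UTC.
1 November 2017 is a Wednesday, so the first Sunday is November 5.
1 March 2018 is a Thursday, so the first Friday is March 2.
At the standard offset (UTC+08:15), 18:00 UTC + 8h15m = 02:15 Solal Zone standard time (rolling into the next day, 9 April 2018).
The standard-time date in Solal Zone, 9 April 2018, is outside the daylight-saving period (5 November 2017 – 2 March 2018), so Solal Zone is on standard time, UTC+08:15.
18:00 UTC + 8h15m = 02:15 Solal Zone (rolling into the next day, 9 April 2018).

02:15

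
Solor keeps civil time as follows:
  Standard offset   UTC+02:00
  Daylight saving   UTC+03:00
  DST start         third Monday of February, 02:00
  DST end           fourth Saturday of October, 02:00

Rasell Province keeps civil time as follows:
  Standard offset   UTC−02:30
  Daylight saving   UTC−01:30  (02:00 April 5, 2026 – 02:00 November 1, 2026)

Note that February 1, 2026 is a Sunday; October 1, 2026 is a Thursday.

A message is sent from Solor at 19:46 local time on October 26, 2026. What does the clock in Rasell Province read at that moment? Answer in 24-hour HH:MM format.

16:16

1 February 2026 is a Sunday, so the first Monday is February 2 and the third is February 16.
1 October 2026 is a Thursday, so the first Saturday is October 3 and the fourth is October 24.
October 26, 2026 is outside the daylight-saving period (16 February – 24 October), so Solor is on standard time, UTC+02:00.
19:46 Solor − 2h = 17:46 UTC.
At the standard offset (UTC−02:30), 17:46 UTC − 2h30m = 15:16 Rasell Province standard time.
Daylight saving runs 5 April – 1 November; the standard-time date in Rasell Province, October 26, 2026, is inside that window, so Rasell Province is at UTC−01:30.
17:46 UTC − 1h30m = 16:16 Rasell Province.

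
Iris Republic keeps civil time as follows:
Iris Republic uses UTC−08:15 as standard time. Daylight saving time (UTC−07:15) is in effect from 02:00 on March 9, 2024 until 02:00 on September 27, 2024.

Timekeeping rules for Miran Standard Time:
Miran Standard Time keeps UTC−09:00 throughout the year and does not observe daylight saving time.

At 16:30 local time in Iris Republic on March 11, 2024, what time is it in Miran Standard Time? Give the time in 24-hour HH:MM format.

Daylight saving runs 9 March – 27 September; March 11, 2024 is inside that window, so Iris Republic is at UTC−07:15.
16:30 Iris Republic + 7h15m = 23:45 UTC.
Miran Standard Time stays on UTC−09:00 all year.
23:45 UTC − 9h = 14:45 Miran Standard Time.

14:45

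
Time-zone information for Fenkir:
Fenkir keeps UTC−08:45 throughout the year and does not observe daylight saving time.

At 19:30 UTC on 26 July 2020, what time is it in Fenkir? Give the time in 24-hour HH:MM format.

10:45

Fenkir has no daylight saving, so its offset is UTC−08:45 year-round.
19:30 UTC − 8h45m = 10:45 local.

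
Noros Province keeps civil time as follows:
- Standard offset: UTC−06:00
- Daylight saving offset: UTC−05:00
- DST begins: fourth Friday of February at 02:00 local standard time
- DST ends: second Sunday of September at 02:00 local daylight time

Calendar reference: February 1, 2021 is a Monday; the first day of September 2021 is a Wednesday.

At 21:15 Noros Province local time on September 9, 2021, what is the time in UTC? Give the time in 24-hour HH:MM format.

1 February 2021 is a Monday, so the first Friday is February 5 and the fourth is February 26.
1 September 2021 is a Wednesday, so the first Sunday is September 5 and the second is September 12.
September 9, 2021 falls between 26 February and 12 September, so daylight saving is in effect and Noros Province is at UTC−05:00.
21:15 local + 5h = 02:15 UTC (rolling into the next day, 10 September 2021).

02:15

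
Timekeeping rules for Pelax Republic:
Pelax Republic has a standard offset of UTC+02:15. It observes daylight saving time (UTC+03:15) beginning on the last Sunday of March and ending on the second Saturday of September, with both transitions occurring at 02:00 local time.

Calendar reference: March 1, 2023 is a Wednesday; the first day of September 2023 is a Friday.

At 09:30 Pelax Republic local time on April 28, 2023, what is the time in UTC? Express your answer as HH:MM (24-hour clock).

1 March 2023 is a Wednesday, so Sundays fall on 5, 12, 19, 26; the last is March 26.
1 September 2023 is a Friday, so the first Saturday is September 2 and the second is September 9.
April 28, 2023 falls between 26 March and 9 September, so daylight saving is in effect and Pelax Republic is at UTC+03:15.
09:30 local − 3h15m = 06:15 UTC.

06:15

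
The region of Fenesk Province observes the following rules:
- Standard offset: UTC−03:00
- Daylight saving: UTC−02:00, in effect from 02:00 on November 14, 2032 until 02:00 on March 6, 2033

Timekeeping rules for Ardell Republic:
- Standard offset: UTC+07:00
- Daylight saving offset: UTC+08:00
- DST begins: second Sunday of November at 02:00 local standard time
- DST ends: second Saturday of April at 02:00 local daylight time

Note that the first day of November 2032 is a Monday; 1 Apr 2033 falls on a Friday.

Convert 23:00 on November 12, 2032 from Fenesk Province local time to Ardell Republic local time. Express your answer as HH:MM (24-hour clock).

November 12, 2032 is outside the daylight-saving period (14 November 2032 – 6 March 2033), so Fenesk Province is on standard time, UTC−03:00.
23:00 Fenesk Province + 3h = 02:00 UTC (rolling into the next day, 13 November 2032).
1 November 2032 is a Monday, so the first Sunday is November 7 and the second is November 14.
1 April 2033 is a Friday, so the first Saturday is April 2 and the second is April 9.
At the standard offset (UTC+07:00), 02:00 UTC + 7h = 09:00 Ardell Republic standard time.
Daylight saving runs 14 November 2032 – 9 April 2033; the standard-time date in Ardell Republic, November 13, 2032, is outside that window, so Ardell Republic is on standard time at UTC+07:00.
02:00 UTC + 7h = 09:00 Ardell Republic.

09:00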